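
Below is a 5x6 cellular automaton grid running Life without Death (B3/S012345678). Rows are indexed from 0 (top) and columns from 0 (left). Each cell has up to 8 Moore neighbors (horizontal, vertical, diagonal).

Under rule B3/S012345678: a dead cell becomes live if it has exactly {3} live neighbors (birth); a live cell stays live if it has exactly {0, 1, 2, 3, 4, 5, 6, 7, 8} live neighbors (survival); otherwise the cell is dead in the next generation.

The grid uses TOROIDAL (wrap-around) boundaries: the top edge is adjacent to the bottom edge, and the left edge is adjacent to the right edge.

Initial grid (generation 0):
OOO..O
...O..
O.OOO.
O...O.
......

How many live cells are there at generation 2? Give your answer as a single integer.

Answer: 14

Derivation:
Simulating step by step:
Generation 0 (given above): 11 live cells
Generation 1: 13 live cells
OOO..O
...O..
OOOOO.
OO..O.
......
Generation 2: 14 live cells
OOO..O
...O..
OOOOO.
OO..O.
..O...
Population at generation 2: 14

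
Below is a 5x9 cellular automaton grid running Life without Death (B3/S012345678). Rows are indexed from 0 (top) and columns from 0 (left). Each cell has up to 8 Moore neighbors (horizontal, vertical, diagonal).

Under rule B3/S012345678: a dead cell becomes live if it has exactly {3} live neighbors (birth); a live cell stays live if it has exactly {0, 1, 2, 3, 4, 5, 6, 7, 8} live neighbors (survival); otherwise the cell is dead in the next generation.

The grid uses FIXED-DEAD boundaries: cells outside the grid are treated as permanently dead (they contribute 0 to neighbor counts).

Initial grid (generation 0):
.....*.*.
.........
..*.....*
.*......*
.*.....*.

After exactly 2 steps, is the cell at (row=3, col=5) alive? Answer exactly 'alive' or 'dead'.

Simulating step by step:
Generation 0 (given above): 8 live cells
Generation 1: 10 live cells
.....*.*.
.........
..*.....*
.**....**
.*.....*.
Generation 2: 14 live cells
.....*.*.
.........
.**....**
.**....**
.**....**

Cell (3,5) at generation 2: 0 -> dead

Answer: dead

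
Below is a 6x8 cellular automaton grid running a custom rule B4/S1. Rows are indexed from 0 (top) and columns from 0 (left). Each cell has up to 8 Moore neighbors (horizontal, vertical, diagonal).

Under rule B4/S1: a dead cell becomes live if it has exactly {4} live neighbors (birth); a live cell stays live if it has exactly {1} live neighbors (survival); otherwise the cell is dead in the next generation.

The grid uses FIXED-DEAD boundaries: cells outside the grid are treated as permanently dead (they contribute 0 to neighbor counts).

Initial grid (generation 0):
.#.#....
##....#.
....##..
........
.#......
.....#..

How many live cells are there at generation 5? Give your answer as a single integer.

Simulating step by step:
Generation 0 (given above): 9 live cells
Generation 1: 2 live cells
........
......#.
....#...
........
........
........
Generation 2: 0 live cells
........
........
........
........
........
........
Generation 3: 0 live cells
........
........
........
........
........
........
Generation 4: 0 live cells
........
........
........
........
........
........
Generation 5: 0 live cells
........
........
........
........
........
........
Population at generation 5: 0

Answer: 0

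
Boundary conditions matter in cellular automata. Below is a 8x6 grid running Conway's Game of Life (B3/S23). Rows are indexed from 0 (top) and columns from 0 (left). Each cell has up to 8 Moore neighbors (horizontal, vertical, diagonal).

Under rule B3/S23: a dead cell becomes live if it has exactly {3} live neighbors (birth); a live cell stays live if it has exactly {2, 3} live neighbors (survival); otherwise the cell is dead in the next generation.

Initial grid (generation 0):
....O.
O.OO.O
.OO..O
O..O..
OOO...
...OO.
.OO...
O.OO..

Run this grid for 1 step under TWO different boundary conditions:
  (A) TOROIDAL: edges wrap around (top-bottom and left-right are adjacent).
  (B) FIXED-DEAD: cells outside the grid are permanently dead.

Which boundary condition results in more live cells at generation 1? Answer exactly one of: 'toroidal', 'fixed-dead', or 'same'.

Answer: toroidal

Derivation:
Under TOROIDAL boundary, generation 1:
O...O.
O.OO.O
.....O
...O.O
OOO.OO
O..O..
.O..O.
..OO..
Population = 20

Under FIXED-DEAD boundary, generation 1:
...OO.
..OO.O
O.....
O..O..
OOO.O.
O..O..
.O..O.
..OO..
Population = 18

Comparison: toroidal=20, fixed-dead=18 -> toroidal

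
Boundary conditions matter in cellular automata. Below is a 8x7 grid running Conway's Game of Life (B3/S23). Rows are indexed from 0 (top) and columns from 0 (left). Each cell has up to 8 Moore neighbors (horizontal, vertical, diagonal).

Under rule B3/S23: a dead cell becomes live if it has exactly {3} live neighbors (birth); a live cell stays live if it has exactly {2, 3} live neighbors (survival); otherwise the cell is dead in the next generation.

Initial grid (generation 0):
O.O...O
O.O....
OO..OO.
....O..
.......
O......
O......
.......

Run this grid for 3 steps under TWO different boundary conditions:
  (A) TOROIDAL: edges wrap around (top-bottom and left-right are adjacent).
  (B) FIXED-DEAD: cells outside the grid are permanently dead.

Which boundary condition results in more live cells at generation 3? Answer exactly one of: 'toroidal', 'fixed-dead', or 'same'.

Answer: toroidal

Derivation:
Under TOROIDAL boundary, generation 3:
.OOO...
..OO...
OO.O...
OO.....
.......
.......
O......
OO....O
Population = 14

Under FIXED-DEAD boundary, generation 3:
.......
O.O....
OO.O.OO
.......
.......
.......
.......
.......
Population = 7

Comparison: toroidal=14, fixed-dead=7 -> toroidal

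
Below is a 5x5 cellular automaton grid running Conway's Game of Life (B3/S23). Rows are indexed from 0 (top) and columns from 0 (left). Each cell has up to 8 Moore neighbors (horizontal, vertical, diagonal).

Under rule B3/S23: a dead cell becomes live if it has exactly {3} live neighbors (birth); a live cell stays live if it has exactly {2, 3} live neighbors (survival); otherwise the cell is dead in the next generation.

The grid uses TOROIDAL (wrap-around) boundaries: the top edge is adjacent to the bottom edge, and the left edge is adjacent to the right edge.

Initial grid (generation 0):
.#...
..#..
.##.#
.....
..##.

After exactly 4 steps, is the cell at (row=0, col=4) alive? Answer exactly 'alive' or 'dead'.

Simulating step by step:
Generation 0 (given above): 7 live cells
Generation 1: 10 live cells
.#.#.
#.##.
.###.
.#...
..#..
Generation 2: 11 live cells
.#.##
#....
#..##
.#.#.
.##..
Generation 3: 13 live cells
.#.##
.##..
####.
.#.#.
.#..#
Generation 4: 9 live cells
.#.##
.....
#..##
...#.
.#..#

Cell (0,4) at generation 4: 1 -> alive

Answer: alive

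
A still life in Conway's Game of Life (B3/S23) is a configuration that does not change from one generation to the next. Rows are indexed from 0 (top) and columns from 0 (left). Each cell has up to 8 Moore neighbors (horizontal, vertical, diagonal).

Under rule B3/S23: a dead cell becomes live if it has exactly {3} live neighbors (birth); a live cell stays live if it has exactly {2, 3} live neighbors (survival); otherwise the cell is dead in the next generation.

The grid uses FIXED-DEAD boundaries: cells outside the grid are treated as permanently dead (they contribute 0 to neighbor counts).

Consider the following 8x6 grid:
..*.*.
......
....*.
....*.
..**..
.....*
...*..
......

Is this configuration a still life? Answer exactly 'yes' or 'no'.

Answer: no

Derivation:
Compute generation 1 and compare to generation 0 (given above):
Generation 1:
......
...*..
......
....*.
...**.
..***.
......
......
Cell (0,2) differs: gen0=1 vs gen1=0 -> NOT a still life.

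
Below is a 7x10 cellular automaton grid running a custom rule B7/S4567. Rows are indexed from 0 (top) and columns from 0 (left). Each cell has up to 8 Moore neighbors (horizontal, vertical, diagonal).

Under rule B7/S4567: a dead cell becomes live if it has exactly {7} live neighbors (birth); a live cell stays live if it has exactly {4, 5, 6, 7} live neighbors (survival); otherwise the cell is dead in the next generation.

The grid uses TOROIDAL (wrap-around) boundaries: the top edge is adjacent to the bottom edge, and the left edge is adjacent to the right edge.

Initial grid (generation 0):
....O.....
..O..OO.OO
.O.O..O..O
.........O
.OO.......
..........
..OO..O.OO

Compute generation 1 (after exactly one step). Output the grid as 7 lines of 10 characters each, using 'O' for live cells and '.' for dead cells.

Simulating step by step:
Generation 0 (given above): 18 live cells
Generation 1: 0 live cells
(generation 1 grid is the final answer)

Answer: ..........
..........
..........
..........
..........
..........
..........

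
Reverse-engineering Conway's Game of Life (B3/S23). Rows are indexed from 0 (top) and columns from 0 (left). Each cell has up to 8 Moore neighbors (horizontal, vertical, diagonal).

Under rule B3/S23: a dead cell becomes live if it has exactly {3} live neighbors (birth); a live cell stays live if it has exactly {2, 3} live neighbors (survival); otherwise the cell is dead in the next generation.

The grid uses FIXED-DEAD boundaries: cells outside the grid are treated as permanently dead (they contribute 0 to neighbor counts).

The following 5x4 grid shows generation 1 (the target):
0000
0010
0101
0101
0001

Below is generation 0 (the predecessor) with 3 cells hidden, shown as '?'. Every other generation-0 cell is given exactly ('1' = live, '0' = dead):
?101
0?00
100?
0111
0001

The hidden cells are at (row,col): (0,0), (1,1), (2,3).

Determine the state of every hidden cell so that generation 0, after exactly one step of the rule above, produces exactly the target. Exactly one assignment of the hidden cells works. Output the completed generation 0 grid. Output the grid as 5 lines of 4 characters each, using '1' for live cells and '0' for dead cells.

Answer: 0101
0000
1001
0111
0001

Derivation:
Hidden generation-0 cells (in order): (0,0), (1,1), (2,3).
A hidden cell only influences target cells in its own 3x3 neighborhood. Try each of the 2^3 = 8 assignments, step the completed generation 0 forward once under B3/S23, and compare with the target:
  (0,0)=0 (1,1)=0 (2,3)=0 -> step gives (1,2)='0' but target has '1' -> reject
  (0,0)=0 (1,1)=0 (2,3)=1 -> step reproduces the target at every cell -> ACCEPT
  (0,0)=0 (1,1)=1 (2,3)=0 -> step gives (0,2)='1' but target has '0' -> reject
  (0,0)=0 (1,1)=1 (2,3)=1 -> step gives (0,2)='1' but target has '0' -> reject
  (0,0)=1 (1,1)=0 (2,3)=0 -> step gives (1,0)='1' but target has '0' -> reject
  (0,0)=1 (1,1)=0 (2,3)=1 -> step gives (1,0)='1' but target has '0' -> reject
  (0,0)=1 (1,1)=1 (2,3)=0 -> step gives (0,0)='1' but target has '0' -> reject
  (0,0)=1 (1,1)=1 (2,3)=1 -> step gives (0,0)='1' but target has '0' -> reject
Unique solution: (0,0)=dead, (1,1)=dead, (2,3)=live.
Check: live-neighbor counts of every cell in the completed generation 0:
1020
2232
1342
2243
1242
Applying B3/S23 to generation 0 with these counts gives:
0000
0010
0101
0101
0001
which matches the target exactly.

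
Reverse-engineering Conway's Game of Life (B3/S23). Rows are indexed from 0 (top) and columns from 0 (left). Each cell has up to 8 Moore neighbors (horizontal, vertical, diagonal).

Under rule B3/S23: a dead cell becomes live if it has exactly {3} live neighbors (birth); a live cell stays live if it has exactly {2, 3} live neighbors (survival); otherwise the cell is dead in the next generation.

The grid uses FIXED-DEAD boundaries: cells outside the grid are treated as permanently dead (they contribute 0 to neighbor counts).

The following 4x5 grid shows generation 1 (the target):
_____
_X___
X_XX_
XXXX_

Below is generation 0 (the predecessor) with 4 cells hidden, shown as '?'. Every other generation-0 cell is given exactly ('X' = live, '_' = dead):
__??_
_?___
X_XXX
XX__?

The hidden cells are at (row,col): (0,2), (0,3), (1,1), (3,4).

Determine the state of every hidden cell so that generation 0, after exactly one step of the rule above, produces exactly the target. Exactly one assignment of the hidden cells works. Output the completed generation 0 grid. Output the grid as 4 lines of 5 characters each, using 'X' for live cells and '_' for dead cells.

Answer: __X__
_X___
X_XXX
XX___

Derivation:
Hidden generation-0 cells (in order): (0,2), (0,3), (1,1), (3,4).
A hidden cell only influences target cells in its own 3x3 neighborhood. Try each of the 2^4 = 16 assignments, step the completed generation 0 forward once under B3/S23, and compare with the target:
  (0,2)=_ (0,3)=_ (1,1)=_ (3,4)=_ -> step gives (1,1)='_' but target has 'X' -> reject
  (0,2)=_ (0,3)=_ (1,1)=_ (3,4)=X -> step gives (1,1)='_' but target has 'X' -> reject
  (0,2)=_ (0,3)=_ (1,1)=X (3,4)=_ -> step gives (1,2)='X' but target has '_' -> reject
  (0,2)=_ (0,3)=_ (1,1)=X (3,4)=X -> step gives (1,2)='X' but target has '_' -> reject
  (0,2)=_ (0,3)=X (1,1)=_ (3,4)=_ -> step gives (1,1)='_' but target has 'X' -> reject
  (0,2)=_ (0,3)=X (1,1)=_ (3,4)=X -> step gives (1,1)='_' but target has 'X' -> reject
  (0,2)=_ (0,3)=X (1,1)=X (3,4)=_ -> step gives (1,4)='X' but target has '_' -> reject
  (0,2)=_ (0,3)=X (1,1)=X (3,4)=X -> step gives (1,4)='X' but target has '_' -> reject
  (0,2)=X (0,3)=_ (1,1)=_ (3,4)=_ -> step gives (1,2)='X' but target has '_' -> reject
  (0,2)=X (0,3)=_ (1,1)=_ (3,4)=X -> step gives (1,2)='X' but target has '_' -> reject
  (0,2)=X (0,3)=_ (1,1)=X (3,4)=_ -> step reproduces the target at every cell -> ACCEPT
  (0,2)=X (0,3)=_ (1,1)=X (3,4)=X -> step gives (2,4)='X' but target has '_' -> reject
  (0,2)=X (0,3)=X (1,1)=_ (3,4)=_ -> step gives (1,4)='X' but target has '_' -> reject
  (0,2)=X (0,3)=X (1,1)=_ (3,4)=X -> step gives (1,4)='X' but target has '_' -> reject
  (0,2)=X (0,3)=X (1,1)=X (3,4)=_ -> step gives (0,2)='X' but target has '_' -> reject
  (0,2)=X (0,3)=X (1,1)=X (3,4)=X -> step gives (0,2)='X' but target has '_' -> reject
Unique solution: (0,2)=live, (0,3)=dead, (1,1)=live, (3,4)=dead.
Check: live-neighbor counts of every cell in the completed generation 0:
12110
23442
35321
23332
Applying B3/S23 to generation 0 with these counts gives:
_____
_X___
X_XX_
XXXX_
which matches the target exactly.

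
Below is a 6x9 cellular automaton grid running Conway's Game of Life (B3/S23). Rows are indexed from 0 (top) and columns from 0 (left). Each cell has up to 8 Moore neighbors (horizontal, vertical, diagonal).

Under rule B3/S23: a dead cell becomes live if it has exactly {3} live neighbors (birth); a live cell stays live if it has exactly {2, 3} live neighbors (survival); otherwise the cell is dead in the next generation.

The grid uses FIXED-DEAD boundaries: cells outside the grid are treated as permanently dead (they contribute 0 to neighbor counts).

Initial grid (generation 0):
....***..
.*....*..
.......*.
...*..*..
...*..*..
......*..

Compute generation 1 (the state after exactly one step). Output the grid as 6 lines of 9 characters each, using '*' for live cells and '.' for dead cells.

Answer: .....**..
......**.
......**.
......**.
.....***.
.........

Derivation:
Simulating step by step:
Generation 0 (given above): 11 live cells
Generation 1: 11 live cells
(generation 1 grid is the final answer)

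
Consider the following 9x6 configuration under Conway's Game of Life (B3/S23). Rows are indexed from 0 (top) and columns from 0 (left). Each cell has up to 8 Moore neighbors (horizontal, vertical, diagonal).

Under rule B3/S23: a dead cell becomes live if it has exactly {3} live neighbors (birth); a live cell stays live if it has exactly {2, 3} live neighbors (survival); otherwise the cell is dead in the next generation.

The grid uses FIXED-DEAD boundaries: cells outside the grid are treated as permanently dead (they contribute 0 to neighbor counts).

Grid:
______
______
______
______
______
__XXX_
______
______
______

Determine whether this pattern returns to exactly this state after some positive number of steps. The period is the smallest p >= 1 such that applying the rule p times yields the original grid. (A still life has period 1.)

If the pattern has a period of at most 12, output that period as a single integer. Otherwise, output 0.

Simulating and comparing each generation to the original:
Gen 0 (original, given above): 3 live cells
Gen 1: 3 live cells, differs from original
Gen 2: 3 live cells, MATCHES original -> period = 2

Answer: 2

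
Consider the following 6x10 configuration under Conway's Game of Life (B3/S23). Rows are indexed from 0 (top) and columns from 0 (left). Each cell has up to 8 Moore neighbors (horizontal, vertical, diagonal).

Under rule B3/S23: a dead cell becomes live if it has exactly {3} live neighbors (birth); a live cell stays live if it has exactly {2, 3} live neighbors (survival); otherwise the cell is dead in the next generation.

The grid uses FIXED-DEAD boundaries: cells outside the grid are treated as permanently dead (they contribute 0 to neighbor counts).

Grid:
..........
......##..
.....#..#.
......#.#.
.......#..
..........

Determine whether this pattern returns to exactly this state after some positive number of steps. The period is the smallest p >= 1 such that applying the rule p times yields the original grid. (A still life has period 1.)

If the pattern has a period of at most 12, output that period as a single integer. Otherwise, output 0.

Simulating and comparing each generation to the original:
Gen 0 (original, given above): 7 live cells
Gen 1: 7 live cells, MATCHES original -> period = 1

Answer: 1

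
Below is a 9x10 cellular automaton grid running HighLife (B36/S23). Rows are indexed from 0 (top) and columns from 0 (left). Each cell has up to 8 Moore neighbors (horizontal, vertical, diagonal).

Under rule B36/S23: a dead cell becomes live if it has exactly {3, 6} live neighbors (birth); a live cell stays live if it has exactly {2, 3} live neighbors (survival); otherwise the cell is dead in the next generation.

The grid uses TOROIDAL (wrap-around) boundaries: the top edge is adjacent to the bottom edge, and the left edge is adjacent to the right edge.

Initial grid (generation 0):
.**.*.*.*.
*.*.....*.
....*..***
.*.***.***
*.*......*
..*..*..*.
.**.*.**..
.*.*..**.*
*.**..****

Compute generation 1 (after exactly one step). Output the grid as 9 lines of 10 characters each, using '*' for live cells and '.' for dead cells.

Simulating step by step:
Generation 0 (given above): 42 live cells
Generation 1: 39 live cells
(generation 1 grid is the final answer)

Answer: .....***.*
*.*..*....
.**.***...
.*******..
*.*..***..
*.*..*****
**..*.....
..*.*...**
....*.....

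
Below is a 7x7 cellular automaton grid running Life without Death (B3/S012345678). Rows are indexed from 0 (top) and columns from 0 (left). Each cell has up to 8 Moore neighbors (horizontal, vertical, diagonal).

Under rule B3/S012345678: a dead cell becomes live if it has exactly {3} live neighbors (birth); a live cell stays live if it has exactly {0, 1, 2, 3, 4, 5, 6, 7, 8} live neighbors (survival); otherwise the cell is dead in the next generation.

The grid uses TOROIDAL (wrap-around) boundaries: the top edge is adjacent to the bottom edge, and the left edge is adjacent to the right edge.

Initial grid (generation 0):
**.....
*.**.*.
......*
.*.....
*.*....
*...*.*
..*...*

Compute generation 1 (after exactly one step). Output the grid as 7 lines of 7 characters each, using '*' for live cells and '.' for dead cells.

Simulating step by step:
Generation 0 (given above): 15 live cells
Generation 1: 24 live cells
(generation 1 grid is the final answer)

Answer: **.*...
*.**.*.
***...*
**.....
*.*...*
*..****
..*..**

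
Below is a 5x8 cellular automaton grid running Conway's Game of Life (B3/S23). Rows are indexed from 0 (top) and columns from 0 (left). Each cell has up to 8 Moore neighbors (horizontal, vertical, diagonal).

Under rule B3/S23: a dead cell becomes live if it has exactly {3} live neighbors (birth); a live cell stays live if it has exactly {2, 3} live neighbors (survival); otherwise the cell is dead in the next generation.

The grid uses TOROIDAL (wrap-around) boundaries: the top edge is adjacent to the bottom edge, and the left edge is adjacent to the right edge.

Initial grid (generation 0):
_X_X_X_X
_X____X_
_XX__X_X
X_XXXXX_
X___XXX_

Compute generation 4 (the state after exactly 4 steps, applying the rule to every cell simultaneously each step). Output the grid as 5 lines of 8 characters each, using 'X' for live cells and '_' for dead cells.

Answer: ________
________
________
________
__XX____

Derivation:
Simulating step by step:
Generation 0 (given above): 20 live cells
Generation 1: 11 live cells
_XX____X
_X__XX_X
_______X
X_X_____
X_______
Generation 2: 16 live cells
_XX___XX
_XX____X
_X____XX
XX_____X
X_X____X
Generation 3: 5 live cells
___X__X_
________
______X_
__X_____
__X_____
Generation 4: 2 live cells
(generation 4 grid is the final answer)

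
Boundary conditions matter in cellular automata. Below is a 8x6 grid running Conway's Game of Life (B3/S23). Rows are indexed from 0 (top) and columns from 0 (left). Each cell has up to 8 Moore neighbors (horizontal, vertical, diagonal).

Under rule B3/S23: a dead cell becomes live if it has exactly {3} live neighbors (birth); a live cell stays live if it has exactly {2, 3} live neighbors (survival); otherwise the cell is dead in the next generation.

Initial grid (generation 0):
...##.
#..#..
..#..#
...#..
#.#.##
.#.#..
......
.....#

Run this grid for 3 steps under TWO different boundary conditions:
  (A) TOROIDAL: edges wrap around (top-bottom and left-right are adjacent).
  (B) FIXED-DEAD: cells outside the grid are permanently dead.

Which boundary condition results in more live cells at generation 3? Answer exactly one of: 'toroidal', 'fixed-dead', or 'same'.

Answer: toroidal

Derivation:
Under TOROIDAL boundary, generation 3:
#..#.#
....##
#....#
......
......
.#....
######
...###
Population = 17

Under FIXED-DEAD boundary, generation 3:
...#..
...#..
......
......
....##
.####.
..##..
......
Population = 10

Comparison: toroidal=17, fixed-dead=10 -> toroidal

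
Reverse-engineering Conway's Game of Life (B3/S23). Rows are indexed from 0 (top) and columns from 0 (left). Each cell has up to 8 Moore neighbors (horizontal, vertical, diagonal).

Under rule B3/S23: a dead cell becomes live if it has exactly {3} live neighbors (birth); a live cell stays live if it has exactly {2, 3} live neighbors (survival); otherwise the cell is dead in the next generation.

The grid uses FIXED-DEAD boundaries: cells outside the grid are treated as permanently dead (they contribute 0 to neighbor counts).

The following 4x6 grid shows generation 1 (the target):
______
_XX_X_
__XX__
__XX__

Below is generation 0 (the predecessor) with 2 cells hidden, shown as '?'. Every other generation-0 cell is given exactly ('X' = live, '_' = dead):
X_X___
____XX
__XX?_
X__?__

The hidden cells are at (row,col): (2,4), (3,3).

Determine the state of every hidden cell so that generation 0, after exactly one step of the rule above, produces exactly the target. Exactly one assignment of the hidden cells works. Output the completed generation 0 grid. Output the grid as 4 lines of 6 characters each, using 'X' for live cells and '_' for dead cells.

Answer: X_X___
____XX
__XX__
X__X__

Derivation:
Hidden generation-0 cells (in order): (2,4), (3,3).
A hidden cell only influences target cells in its own 3x3 neighborhood. Try each of the 2^2 = 4 assignments, step the completed generation 0 forward once under B3/S23, and compare with the target:
  (2,4)=_ (3,3)=_ -> step gives (2,2)='_' but target has 'X' -> reject
  (2,4)=_ (3,3)=X -> step reproduces the target at every cell -> ACCEPT
  (2,4)=X (3,3)=_ -> step gives (1,5)='X' but target has '_' -> reject
  (2,4)=X (3,3)=X -> step gives (1,5)='X' but target has '_' -> reject
Unique solution: (2,4)=dead, (3,3)=live.
Check: live-neighbor counts of every cell in the completed generation 0:
020222
133421
122342
023220
Applying B3/S23 to generation 0 with these counts gives:
______
_XX_X_
__XX__
__XX__
which matches the target exactly.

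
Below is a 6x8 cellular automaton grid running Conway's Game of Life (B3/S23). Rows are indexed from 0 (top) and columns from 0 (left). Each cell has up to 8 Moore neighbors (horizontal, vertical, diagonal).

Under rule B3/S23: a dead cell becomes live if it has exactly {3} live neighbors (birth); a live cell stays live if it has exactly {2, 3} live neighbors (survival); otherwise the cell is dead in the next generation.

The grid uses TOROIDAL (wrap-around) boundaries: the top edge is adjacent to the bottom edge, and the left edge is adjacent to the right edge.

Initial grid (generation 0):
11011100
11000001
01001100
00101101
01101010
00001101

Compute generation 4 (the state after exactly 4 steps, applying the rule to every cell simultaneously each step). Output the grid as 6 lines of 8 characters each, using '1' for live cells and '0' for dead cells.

Answer: 10001011
00100101
00100000
00010000
00110000
11000011

Derivation:
Simulating step by step:
Generation 0 (given above): 22 live cells
Generation 1: 20 live cells
01110100
00010011
01111101
10100000
11100001
00000001
Generation 2: 17 live cells
10111001
00000001
01001101
00001010
00100001
00010011
Generation 3: 23 live cells
10111000
01100101
10001101
10011011
00010101
01001010
Generation 4: 15 live cells
(generation 4 grid is the final answer)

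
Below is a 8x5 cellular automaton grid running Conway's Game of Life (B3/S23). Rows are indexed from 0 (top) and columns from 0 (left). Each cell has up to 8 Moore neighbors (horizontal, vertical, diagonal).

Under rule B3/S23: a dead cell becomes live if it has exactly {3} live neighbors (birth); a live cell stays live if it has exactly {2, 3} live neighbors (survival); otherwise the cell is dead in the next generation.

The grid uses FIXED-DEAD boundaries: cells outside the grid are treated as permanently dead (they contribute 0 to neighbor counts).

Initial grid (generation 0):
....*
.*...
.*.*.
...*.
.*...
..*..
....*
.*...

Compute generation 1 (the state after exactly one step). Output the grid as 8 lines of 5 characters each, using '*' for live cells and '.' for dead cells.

Answer: .....
..*..
.....
.....
..*..
.....
.....
.....

Derivation:
Simulating step by step:
Generation 0 (given above): 9 live cells
Generation 1: 2 live cells
(generation 1 grid is the final answer)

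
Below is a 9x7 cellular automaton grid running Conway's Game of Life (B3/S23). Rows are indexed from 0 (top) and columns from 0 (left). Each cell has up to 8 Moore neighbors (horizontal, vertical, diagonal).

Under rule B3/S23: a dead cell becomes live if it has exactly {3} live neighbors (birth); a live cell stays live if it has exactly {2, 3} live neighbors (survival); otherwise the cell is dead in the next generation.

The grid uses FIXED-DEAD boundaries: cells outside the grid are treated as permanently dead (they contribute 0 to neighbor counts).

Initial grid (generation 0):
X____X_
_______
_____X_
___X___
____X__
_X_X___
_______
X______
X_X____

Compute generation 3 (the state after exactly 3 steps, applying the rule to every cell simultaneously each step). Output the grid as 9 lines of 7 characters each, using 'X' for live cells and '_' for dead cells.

Answer: _______
_______
_______
___XX__
___XX__
___XX__
_______
_______
_______

Derivation:
Simulating step by step:
Generation 0 (given above): 10 live cells
Generation 1: 6 live cells
_______
_______
_______
____X__
__XXX__
_______
_______
_X_____
_X_____
Generation 2: 4 live cells
_______
_______
_______
____X__
___XX__
___X___
_______
_______
_______
Generation 3: 6 live cells
(generation 3 grid is the final answer)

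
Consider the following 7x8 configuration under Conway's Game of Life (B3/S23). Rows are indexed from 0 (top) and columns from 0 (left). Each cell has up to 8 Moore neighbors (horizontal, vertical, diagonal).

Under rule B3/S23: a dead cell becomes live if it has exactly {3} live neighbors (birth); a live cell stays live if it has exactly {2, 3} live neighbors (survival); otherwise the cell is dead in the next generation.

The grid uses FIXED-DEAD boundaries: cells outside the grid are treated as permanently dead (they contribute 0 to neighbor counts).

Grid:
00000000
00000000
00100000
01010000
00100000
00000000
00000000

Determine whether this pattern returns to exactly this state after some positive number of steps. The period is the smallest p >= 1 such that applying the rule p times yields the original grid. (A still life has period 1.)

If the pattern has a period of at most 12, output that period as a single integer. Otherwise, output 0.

Simulating and comparing each generation to the original:
Gen 0 (original, given above): 4 live cells
Gen 1: 4 live cells, MATCHES original -> period = 1

Answer: 1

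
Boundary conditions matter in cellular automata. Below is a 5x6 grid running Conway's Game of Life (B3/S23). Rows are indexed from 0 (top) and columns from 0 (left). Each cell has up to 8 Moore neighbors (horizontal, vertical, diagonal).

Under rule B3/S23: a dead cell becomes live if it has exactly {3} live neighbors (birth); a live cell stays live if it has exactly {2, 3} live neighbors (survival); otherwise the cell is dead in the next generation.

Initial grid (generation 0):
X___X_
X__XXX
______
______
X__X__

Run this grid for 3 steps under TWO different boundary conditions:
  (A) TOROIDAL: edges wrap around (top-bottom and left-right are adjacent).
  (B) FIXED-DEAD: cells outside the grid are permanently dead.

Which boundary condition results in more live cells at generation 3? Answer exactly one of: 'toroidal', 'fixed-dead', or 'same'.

Answer: toroidal

Derivation:
Under TOROIDAL boundary, generation 3:
__XXX_
_X____
__X___
X__X__
XX__X_
Population = 10

Under FIXED-DEAD boundary, generation 3:
______
___X_X
____X_
____X_
______
Population = 4

Comparison: toroidal=10, fixed-dead=4 -> toroidal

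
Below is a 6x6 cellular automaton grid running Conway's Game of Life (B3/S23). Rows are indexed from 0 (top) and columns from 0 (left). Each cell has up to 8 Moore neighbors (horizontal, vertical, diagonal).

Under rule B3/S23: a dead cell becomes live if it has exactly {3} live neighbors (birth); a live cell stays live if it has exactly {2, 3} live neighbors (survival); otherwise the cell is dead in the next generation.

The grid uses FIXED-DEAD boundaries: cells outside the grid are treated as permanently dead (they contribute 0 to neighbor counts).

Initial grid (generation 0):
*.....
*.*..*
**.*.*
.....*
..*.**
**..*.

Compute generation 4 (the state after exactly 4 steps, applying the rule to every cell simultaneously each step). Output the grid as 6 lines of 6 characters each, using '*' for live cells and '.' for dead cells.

Answer: .**...
*.**..
..*...
**....
......
......

Derivation:
Simulating step by step:
Generation 0 (given above): 15 live cells
Generation 1: 20 live cells
.*....
*.*.*.
***..*
.***.*
.*.***
.*.***
Generation 2: 11 live cells
.*....
*.**..
*....*
.....*
**....
...*.*
Generation 3: 9 live cells
.**...
*.*...
.*..*.
**....
....*.
......
Generation 4: 8 live cells
(generation 4 grid is the final answer)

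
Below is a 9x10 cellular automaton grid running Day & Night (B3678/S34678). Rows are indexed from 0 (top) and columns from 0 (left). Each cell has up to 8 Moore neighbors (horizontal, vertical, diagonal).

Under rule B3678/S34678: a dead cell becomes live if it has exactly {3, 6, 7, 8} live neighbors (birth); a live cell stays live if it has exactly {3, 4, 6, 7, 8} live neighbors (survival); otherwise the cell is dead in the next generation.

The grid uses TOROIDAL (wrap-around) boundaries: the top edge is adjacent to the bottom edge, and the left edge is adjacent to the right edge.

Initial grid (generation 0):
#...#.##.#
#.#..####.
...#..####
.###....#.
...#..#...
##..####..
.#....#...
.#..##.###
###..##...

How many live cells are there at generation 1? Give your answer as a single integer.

Answer: 45

Derivation:
Simulating step by step:
Generation 0 (given above): 41 live cells
Generation 1: 45 live cells
####.##..#
##.#######
#..#####.#
..###.#.##
#..#..#...
..#..###..
.##..#...#
.#...#.#..
.#.#......
Population at generation 1: 45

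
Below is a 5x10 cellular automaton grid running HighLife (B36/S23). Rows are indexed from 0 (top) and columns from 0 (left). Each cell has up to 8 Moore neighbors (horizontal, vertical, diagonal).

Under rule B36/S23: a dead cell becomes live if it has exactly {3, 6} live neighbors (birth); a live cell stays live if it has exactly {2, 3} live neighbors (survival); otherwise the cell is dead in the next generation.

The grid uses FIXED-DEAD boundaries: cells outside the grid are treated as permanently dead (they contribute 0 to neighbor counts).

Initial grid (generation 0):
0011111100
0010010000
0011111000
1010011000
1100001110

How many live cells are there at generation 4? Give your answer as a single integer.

Simulating step by step:
Generation 0 (given above): 22 live cells
Generation 1: 16 live cells
0011111000
0100001100
0010000000
1010000000
1100011100
Generation 2: 17 live cells
0011111100
0100101100
0010000000
1010001000
1100001000
Generation 3: 16 live cells
0011100100
0100100100
0011011100
1010000000
1100000000
Generation 4: 19 live cells
0011100000
0101000110
0011111100
1011001000
1100000000
Population at generation 4: 19

Answer: 19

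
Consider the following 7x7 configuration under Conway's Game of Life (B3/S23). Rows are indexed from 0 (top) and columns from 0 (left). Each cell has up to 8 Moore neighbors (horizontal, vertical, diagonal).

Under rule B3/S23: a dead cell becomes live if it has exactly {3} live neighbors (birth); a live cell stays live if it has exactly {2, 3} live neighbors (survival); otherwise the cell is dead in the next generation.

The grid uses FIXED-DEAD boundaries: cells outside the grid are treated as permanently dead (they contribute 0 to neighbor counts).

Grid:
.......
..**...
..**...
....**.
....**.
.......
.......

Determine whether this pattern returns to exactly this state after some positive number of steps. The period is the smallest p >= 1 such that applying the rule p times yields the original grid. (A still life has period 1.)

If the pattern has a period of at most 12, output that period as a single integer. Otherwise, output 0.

Answer: 2

Derivation:
Simulating and comparing each generation to the original:
Gen 0 (original, given above): 8 live cells
Gen 1: 6 live cells, differs from original
Gen 2: 8 live cells, MATCHES original -> period = 2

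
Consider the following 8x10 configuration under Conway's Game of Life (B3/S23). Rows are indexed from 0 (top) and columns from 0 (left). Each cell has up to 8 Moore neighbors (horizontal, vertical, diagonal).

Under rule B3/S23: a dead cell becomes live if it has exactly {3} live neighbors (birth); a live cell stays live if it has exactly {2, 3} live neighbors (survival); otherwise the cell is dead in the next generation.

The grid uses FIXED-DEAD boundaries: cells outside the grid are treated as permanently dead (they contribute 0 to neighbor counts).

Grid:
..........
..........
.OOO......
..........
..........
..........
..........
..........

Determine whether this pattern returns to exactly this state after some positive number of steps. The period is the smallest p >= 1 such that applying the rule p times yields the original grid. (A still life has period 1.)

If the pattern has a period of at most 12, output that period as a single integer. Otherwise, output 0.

Simulating and comparing each generation to the original:
Gen 0 (original, given above): 3 live cells
Gen 1: 3 live cells, differs from original
Gen 2: 3 live cells, MATCHES original -> period = 2

Answer: 2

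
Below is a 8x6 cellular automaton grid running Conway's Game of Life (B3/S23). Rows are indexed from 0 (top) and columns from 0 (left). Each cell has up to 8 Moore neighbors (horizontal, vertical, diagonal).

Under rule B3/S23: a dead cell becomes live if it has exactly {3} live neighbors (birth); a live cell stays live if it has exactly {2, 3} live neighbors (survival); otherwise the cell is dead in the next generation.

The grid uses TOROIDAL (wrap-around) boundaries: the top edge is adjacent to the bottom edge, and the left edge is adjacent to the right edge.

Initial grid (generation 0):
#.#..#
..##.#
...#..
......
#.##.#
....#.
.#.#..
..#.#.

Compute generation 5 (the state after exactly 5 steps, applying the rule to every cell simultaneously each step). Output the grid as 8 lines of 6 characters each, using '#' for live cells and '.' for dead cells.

Answer: ......
......
......
......
.#....
#.##.#
#.#...
.#....

Derivation:
Simulating step by step:
Generation 0 (given above): 16 live cells
Generation 1: 28 live cells
#.#..#
####.#
..###.
..###.
...###
##..##
..###.
#.#.##
Generation 2: 7 live cells
......
......
#.....
......
.#....
##....
..#...
#.#...
Generation 3: 8 live cells
......
......
......
......
##....
###...
#.#...
.#....
Generation 4: 7 live cells
......
......
......
......
#.#...
..#..#
#.#...
.#....
Generation 5: 8 live cells
(generation 5 grid is the final answer)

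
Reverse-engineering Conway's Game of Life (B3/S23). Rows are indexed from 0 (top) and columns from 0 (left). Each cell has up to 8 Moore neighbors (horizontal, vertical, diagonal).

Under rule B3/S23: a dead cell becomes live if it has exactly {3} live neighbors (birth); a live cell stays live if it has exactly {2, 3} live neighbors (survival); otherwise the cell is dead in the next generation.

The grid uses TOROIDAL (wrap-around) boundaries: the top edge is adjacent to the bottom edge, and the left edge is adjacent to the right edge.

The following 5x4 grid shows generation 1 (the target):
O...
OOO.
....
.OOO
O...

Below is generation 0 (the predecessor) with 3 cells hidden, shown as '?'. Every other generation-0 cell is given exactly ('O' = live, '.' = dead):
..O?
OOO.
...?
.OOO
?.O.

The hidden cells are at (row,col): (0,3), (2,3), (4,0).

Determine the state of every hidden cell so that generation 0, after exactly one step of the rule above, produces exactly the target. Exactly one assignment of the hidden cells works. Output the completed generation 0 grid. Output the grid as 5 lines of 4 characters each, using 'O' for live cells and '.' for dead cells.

Answer: ..OO
OOO.
....
.OOO
..O.

Derivation:
Hidden generation-0 cells (in order): (0,3), (2,3), (4,0).
A hidden cell only influences target cells in its own 3x3 neighborhood. Try each of the 2^3 = 8 assignments, step the completed generation 0 forward once under B3/S23, and compare with the target:
  (0,3)=. (2,3)=. (4,0)=. -> step gives (0,0)='.' but target has 'O' -> reject
  (0,3)=. (2,3)=. (4,0)=O -> step gives (0,2)='O' but target has '.' -> reject
  (0,3)=. (2,3)=O (4,0)=. -> step gives (0,0)='.' but target has 'O' -> reject
  (0,3)=. (2,3)=O (4,0)=O -> step gives (0,2)='O' but target has '.' -> reject
  (0,3)=O (2,3)=. (4,0)=. -> step reproduces the target at every cell -> ACCEPT
  (0,3)=O (2,3)=. (4,0)=O -> step gives (0,0)='.' but target has 'O' -> reject
  (0,3)=O (2,3)=O (4,0)=. -> step gives (1,2)='.' but target has 'O' -> reject
  (0,3)=O (2,3)=O (4,0)=O -> step gives (0,0)='.' but target has 'O' -> reject
Unique solution: (0,3)=live, (2,3)=dead, (4,0)=dead.
Check: live-neighbor counts of every cell in the completed generation 0:
3544
2334
4554
2232
3455
Applying B3/S23 to generation 0 with these counts gives:
O...
OOO.
....
.OOO
O...
which matches the target exactly.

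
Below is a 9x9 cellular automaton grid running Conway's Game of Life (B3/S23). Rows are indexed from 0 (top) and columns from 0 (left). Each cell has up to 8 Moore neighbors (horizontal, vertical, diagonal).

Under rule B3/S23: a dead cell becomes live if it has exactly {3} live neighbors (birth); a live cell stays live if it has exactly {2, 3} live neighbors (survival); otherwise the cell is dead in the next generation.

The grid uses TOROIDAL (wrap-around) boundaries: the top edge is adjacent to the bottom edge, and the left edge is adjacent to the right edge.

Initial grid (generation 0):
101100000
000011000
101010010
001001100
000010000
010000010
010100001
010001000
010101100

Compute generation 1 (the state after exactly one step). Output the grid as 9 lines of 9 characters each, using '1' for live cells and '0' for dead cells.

Simulating step by step:
Generation 0 (given above): 24 live cells
Generation 1: 27 live cells
(generation 1 grid is the final answer)

Answer: 011100100
001011001
010010000
010011100
000001100
101000000
010000000
010001100
110101100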